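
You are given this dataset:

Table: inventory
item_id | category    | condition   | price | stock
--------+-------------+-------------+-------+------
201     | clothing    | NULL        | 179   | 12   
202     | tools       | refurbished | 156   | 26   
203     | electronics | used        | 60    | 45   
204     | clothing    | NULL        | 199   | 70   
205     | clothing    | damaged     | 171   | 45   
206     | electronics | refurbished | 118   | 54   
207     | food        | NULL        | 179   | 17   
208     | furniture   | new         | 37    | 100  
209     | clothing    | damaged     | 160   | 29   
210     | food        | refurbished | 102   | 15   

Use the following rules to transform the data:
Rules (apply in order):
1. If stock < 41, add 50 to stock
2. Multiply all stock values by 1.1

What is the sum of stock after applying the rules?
729.3

Step 1: Apply Rule 1 - Add 50 to records with stock < 41
  - 5 records affected: 99 + (5 × 50) = 349
  - Unaffected records: 314
  - Sum after Rule 1: 663
Step 2: Apply Rule 2 - Multiply all by 1.1
  - 663 × 1.1 = 729.3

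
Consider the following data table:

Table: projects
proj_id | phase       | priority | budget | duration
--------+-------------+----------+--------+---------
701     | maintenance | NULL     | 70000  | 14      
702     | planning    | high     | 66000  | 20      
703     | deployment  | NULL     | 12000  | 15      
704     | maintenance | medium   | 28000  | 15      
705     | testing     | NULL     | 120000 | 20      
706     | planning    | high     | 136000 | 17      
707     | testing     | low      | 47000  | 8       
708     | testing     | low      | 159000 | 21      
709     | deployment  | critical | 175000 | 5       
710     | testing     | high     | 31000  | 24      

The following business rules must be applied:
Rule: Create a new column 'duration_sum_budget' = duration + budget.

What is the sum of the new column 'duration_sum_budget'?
844159

Step 1: For each record, compute duration + budget
Example calculations:
  14 + 70000 = 70014
  20 + 66000 = 66020
  15 + 12000 = 12015
  ...
Step 2: Sum all derived values
Step 3: Total = 844159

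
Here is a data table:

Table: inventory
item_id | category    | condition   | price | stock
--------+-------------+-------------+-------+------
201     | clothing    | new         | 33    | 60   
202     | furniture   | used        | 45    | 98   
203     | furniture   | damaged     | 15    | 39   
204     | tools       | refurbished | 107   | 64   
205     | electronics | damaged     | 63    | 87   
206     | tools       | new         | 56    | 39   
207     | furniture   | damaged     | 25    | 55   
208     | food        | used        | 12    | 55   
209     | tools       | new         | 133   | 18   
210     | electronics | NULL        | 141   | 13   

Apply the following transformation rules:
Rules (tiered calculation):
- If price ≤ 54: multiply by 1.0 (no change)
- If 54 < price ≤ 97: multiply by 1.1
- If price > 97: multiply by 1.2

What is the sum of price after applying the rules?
718.1

Step 1: Tier 1 (price ≤ 54): 5 records, sum = 130 × 1.0 = 130.0
Step 2: Tier 2 (54 < price ≤ 97): 2 records, sum = 119 × 1.1 = 130.9
Step 3: Tier 3 (price > 97): 3 records, sum = 381 × 1.2 = 457.2
Step 4: Final sum = 130.0 + 130.9 + 457.2 = 718.1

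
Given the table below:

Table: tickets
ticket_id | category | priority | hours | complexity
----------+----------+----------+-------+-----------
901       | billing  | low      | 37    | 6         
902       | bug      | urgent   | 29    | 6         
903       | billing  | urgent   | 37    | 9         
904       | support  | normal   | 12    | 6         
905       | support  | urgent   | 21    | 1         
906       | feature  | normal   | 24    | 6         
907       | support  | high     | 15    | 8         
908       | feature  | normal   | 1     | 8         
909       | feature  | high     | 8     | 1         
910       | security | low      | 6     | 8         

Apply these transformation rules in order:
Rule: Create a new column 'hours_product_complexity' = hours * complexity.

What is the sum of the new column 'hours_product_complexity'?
1150

Step 1: For each record, compute hours * complexity
Example calculations:
  37 * 6 = 222
  29 * 6 = 174
  37 * 9 = 333
  ...
Step 2: Sum all derived values
Step 3: Total = 1150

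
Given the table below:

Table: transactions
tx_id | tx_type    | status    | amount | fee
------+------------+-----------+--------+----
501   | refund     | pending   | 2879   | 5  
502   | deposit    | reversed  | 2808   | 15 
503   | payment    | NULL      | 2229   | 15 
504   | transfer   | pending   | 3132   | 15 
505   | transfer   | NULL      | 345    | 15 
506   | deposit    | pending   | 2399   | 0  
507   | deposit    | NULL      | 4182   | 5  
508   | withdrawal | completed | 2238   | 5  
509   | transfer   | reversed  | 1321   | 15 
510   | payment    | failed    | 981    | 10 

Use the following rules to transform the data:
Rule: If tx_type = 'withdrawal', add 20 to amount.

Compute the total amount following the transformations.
22534

Step 1: Count records where tx_type = 'withdrawal': 1
Step 2: Total bonus added: 1 × 20 = 20
Step 3: Original sum of amount: 22514
Step 4: Final sum = 22514 + 20 = 22534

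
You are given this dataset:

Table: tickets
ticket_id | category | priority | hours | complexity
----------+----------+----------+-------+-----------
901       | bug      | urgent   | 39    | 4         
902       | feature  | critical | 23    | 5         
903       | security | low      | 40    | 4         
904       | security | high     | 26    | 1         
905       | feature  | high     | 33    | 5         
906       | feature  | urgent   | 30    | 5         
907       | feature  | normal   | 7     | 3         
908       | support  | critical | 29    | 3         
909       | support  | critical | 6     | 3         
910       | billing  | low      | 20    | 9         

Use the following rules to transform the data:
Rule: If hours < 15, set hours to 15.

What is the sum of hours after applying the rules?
270

Step 1: 2 records have hours < 15
Step 2: These records originally summed to 13
Step 3: After setting to minimum: 2 × 15 = 30
Step 4: Unaffected records sum: 240
Step 5: Final sum = 30 + 240 = 270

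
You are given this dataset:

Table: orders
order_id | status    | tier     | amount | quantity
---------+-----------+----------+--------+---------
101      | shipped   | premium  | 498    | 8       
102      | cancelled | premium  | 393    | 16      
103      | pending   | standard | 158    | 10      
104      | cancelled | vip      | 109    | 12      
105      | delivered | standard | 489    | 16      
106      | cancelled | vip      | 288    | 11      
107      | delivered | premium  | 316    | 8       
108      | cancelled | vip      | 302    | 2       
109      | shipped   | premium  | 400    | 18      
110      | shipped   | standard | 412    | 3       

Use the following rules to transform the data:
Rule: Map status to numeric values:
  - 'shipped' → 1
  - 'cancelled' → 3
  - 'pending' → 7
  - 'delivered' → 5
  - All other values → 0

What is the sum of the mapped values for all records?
32

Step 1: Apply mapping to each record
Step 2: Count by status:
  'shipped': 3 records × 1 = 3
  'cancelled': 4 records × 3 = 12
  'pending': 1 records × 7 = 7
  'delivered': 2 records × 5 = 10
Step 3: Sum all mapped values = 32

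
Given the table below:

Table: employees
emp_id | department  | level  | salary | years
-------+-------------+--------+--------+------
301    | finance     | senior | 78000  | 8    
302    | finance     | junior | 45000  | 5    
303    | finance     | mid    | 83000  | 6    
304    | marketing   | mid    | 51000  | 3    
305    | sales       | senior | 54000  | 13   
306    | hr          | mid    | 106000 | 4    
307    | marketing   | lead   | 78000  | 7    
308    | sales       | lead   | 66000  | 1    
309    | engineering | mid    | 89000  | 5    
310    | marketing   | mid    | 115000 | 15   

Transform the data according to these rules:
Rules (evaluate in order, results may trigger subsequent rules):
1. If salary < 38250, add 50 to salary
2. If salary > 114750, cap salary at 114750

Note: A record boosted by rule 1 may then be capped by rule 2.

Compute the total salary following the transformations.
764750

Step 1: Apply rule 1 to records with salary < 38250
  - 0 records get bonus of 50
  - Of these, 0 records then exceed 114750 and get capped
Step 2: Apply rule 2 to records with salary > 114750
  - 1 records (original) are capped
Step 3: Calculate final sum = 764750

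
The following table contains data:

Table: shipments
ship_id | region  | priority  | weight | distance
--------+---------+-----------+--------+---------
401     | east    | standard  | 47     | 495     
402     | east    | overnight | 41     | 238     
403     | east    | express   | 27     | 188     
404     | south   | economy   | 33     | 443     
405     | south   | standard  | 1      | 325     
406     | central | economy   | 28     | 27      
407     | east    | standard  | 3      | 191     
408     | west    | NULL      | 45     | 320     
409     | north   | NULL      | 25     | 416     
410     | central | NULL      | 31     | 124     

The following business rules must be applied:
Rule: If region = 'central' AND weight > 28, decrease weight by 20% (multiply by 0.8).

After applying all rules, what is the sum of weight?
274.8

Step 1: Find records where region = 'central' AND weight > 28
Step 2: 1 records match, summing to 31
Step 3: After multiplier: 31 × 0.8 = 24.8
Step 4: Unaffected records sum: 250
Step 5: Final sum = 24.8 + 250 = 274.8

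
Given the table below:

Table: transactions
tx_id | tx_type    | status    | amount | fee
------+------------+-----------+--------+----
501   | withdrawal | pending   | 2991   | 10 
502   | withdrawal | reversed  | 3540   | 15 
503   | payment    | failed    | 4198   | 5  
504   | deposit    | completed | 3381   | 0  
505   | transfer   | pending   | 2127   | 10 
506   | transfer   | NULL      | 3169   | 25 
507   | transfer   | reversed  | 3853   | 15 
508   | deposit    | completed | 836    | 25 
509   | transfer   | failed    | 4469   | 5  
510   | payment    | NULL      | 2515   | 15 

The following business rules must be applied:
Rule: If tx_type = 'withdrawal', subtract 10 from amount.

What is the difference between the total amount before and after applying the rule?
20

Step 1: Original sum of amount = 31079
Step 2: 2 records have tx_type = 'withdrawal'
Step 3: Each affected record changes by -10
Step 4: Total change = 2 × -10 = -20
Step 5: New sum = 31079 + -20 = 31059
Step 6: Difference = |31059 - 31079| = 20
        (Sum decreased by 20)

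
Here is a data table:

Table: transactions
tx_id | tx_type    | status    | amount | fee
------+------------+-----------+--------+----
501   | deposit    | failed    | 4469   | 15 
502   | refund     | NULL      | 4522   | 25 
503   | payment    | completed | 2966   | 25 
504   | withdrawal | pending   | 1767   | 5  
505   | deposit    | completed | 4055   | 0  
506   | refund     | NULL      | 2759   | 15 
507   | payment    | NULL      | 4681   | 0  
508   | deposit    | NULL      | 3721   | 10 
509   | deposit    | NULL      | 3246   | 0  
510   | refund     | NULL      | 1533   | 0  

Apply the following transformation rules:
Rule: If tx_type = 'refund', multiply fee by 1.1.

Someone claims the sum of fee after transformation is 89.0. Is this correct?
No, the correct result is 99.0.

Step 1: Calculate the correct sum after transformation
Step 2: Apply multiplier 1.1 to records where tx_type = 'refund'
Step 3: Correct result = 99.0
Step 4: Claimed result = 89.0
Step 5: 99.0 ≠ 89.0
Conclusion: The claimed result is incorrect. The correct answer is 99.0.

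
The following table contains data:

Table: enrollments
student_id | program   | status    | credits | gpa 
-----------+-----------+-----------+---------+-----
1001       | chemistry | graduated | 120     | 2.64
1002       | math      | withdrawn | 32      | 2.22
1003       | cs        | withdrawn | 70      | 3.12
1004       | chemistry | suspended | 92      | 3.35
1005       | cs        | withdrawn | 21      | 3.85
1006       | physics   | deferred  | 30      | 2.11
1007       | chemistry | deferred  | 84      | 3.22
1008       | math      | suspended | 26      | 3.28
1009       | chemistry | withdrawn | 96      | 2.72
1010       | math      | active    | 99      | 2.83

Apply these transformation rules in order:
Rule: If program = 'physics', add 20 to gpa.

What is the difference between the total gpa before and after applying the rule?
20.0

Step 1: Original sum of gpa = 29.34
Step 2: 1 records have program = 'physics'
Step 3: Each affected record changes by 20
Step 4: Total change = 1 × 20 = 20
Step 5: New sum = 29.34 + 20 = 49.34
Step 6: Difference = |49.34 - 29.34| = 20.0
        (Sum increased by 20.0)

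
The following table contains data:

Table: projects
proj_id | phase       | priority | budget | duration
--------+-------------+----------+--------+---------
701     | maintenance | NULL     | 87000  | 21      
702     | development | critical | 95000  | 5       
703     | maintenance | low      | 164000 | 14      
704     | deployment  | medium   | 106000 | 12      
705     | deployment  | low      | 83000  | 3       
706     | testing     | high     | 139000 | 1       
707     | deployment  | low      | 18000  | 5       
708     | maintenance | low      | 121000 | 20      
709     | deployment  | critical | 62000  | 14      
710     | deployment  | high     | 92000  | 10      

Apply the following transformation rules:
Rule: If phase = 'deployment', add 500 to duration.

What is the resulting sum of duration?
2605

Step 1: Count records where phase = 'deployment': 5
Step 2: Total bonus added: 5 × 500 = 2500
Step 3: Original sum of duration: 105
Step 4: Final sum = 105 + 2500 = 2605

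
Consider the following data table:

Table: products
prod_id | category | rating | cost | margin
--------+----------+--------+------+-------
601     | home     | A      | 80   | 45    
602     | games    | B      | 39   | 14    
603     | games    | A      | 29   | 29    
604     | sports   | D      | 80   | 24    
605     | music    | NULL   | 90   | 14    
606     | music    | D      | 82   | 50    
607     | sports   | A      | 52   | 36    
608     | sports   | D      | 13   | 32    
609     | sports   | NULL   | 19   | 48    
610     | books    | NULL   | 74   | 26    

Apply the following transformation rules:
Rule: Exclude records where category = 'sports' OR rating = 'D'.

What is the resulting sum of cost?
312

Step 1: Find records where category = 'sports' OR rating = 'D'
Step 2: 5 records match, summing to 246
Step 3: Original sum: 558
Step 4: Remaining sum = 558 - 246 = 312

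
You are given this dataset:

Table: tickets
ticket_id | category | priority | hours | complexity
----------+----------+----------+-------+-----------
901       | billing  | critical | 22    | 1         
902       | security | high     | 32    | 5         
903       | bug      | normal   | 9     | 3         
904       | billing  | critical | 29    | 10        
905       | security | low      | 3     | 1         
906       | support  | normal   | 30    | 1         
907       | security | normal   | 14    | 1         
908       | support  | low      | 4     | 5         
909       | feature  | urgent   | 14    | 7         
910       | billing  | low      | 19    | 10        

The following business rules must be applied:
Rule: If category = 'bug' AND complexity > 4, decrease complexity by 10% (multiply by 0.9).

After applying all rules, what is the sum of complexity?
44

Step 1: Find records where category = 'bug' AND complexity > 4
Step 2: 0 records match, summing to 0
Step 3: After multiplier: 0 × 0.9 = 0.0
Step 4: Unaffected records sum: 44
Step 5: Final sum = 0.0 + 44 = 44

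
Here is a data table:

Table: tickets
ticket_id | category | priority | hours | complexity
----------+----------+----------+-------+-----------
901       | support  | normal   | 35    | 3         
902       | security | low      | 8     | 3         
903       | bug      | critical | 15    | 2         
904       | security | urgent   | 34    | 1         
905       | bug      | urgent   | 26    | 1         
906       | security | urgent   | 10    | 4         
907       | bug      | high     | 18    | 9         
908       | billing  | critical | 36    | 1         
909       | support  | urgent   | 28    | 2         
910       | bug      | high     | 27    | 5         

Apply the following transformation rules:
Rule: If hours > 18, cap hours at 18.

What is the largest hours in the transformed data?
18

Step 1: Original maximum hours = 36
Step 2: Apply cap at 18
Step 3: 6 records had hours > 18 and were capped
Step 4: Maximum after transformation = 18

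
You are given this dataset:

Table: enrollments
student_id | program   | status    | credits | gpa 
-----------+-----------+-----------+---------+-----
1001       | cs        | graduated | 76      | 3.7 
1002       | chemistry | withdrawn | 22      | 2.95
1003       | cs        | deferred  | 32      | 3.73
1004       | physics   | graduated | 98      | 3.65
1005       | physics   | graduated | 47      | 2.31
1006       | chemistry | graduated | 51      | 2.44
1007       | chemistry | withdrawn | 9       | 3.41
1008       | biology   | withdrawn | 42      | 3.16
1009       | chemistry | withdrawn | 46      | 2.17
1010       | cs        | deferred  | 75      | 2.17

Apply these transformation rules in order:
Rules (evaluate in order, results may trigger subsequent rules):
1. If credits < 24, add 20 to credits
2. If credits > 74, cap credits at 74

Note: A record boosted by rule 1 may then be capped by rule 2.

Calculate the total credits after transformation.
511

Step 1: Apply rule 1 to records with credits < 24
  - 2 records get bonus of 20
  - Of these, 0 records then exceed 74 and get capped
Step 2: Apply rule 2 to records with credits > 74
  - 3 records (original) are capped
Step 3: Calculate final sum = 511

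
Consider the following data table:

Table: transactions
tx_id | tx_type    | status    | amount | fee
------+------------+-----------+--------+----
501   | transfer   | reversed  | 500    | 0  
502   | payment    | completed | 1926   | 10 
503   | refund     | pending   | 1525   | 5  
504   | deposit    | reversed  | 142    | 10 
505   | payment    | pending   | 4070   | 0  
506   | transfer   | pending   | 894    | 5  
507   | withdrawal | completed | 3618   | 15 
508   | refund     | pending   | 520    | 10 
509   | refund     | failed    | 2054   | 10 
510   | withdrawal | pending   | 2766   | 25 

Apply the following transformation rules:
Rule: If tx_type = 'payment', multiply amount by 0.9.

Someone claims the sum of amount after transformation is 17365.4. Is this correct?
No, the correct result is 17415.4.

Step 1: Calculate the correct sum after transformation
Step 2: Apply multiplier 0.9 to records where tx_type = 'payment'
Step 3: Correct result = 17415.4
Step 4: Claimed result = 17365.4
Step 5: 17415.4 ≠ 17365.4
Conclusion: The claimed result is incorrect. The correct answer is 17415.4.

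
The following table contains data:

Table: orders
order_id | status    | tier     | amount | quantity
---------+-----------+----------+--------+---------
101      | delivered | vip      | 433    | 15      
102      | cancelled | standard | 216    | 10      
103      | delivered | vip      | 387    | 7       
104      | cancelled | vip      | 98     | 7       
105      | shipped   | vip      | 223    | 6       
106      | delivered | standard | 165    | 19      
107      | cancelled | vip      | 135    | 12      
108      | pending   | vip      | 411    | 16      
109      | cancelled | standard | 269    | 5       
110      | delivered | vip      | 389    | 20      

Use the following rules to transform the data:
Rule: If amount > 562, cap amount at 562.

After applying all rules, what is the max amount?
433

Step 1: Original maximum amount = 433
Step 2: Check cap of 562 against maximum
Step 3: No records exceed the cap (max 433 <= cap 562), so no capping applies
Step 4: Maximum after transformation = 433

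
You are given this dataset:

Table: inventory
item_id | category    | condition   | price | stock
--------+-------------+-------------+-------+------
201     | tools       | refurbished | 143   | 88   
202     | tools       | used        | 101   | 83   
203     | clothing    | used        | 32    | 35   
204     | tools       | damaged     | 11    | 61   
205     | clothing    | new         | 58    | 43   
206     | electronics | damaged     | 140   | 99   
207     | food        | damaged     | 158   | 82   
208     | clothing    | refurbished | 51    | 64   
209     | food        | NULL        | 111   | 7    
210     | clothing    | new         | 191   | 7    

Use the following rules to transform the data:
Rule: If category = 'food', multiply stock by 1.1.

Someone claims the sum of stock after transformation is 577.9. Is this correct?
Yes, the result is correct.

Step 1: Calculate the correct sum after transformation
Step 2: Apply multiplier 1.1 to records where category = 'food'
Step 3: Correct result = 577.9
Step 4: Claimed result = 577.9
Step 5: 577.9 = 577.9 ✓
Conclusion: The claimed result is correct.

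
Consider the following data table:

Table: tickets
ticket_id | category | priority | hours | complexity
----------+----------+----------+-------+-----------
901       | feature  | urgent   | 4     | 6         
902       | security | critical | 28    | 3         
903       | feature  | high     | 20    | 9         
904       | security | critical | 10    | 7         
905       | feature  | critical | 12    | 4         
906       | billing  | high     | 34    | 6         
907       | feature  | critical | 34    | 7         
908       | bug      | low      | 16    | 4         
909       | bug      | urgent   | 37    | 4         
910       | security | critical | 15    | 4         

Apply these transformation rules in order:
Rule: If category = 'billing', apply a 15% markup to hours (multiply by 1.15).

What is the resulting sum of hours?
215.1

Step 1: Records with category = 'billing' have total hours = 34
Step 2: Apply multiplier: 34 × 1.15 = 39.1
Step 3: Other records total: 176
Step 4: Final sum = 39.1 + 176 = 215.1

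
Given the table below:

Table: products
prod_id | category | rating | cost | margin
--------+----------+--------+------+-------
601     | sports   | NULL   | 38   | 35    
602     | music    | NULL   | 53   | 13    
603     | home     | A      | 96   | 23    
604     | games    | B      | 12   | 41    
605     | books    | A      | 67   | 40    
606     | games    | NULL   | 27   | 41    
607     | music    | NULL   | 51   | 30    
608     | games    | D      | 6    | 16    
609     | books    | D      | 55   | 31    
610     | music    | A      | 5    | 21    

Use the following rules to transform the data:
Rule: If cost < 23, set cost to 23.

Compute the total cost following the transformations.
456

Step 1: 3 records have cost < 23
Step 2: These records originally summed to 23
Step 3: After setting to minimum: 3 × 23 = 69
Step 4: Unaffected records sum: 387
Step 5: Final sum = 69 + 387 = 456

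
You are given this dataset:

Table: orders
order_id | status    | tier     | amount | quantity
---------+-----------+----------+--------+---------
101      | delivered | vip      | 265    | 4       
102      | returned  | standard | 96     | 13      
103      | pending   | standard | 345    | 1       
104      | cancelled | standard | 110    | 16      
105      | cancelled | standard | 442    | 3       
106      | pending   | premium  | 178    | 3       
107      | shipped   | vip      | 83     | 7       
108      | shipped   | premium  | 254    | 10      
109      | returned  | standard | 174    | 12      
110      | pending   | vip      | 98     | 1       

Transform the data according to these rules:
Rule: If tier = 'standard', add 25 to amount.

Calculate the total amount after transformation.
2170

Step 1: Count records where tier = 'standard': 5
Step 2: Total bonus added: 5 × 25 = 125
Step 3: Original sum of amount: 2045
Step 4: Final sum = 2045 + 125 = 2170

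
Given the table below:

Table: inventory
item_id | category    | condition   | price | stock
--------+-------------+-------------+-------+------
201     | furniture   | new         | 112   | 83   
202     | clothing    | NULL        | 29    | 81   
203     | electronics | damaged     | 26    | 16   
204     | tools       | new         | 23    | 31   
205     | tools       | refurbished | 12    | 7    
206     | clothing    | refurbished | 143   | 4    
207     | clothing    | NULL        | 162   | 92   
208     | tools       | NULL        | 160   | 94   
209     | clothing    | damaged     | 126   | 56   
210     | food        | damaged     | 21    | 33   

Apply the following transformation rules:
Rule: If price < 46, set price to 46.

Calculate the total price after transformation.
933

Step 1: 5 records have price < 46
Step 2: These records originally summed to 111
Step 3: After setting to minimum: 5 × 46 = 230
Step 4: Unaffected records sum: 703
Step 5: Final sum = 230 + 703 = 933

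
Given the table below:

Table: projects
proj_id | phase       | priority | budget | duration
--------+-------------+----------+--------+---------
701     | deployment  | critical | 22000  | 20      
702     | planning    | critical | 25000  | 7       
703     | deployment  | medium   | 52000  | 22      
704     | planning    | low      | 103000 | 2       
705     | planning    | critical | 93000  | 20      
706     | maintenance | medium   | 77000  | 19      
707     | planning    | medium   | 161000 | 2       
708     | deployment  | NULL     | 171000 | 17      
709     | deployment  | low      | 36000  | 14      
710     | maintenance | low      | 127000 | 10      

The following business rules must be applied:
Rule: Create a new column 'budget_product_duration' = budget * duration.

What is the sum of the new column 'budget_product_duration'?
10291000

Step 1: For each record, compute budget * duration
Example calculations:
  22000 * 20 = 440000
  25000 * 7 = 175000
  52000 * 22 = 1144000
  ...
Step 2: Sum all derived values
Step 3: Total = 10291000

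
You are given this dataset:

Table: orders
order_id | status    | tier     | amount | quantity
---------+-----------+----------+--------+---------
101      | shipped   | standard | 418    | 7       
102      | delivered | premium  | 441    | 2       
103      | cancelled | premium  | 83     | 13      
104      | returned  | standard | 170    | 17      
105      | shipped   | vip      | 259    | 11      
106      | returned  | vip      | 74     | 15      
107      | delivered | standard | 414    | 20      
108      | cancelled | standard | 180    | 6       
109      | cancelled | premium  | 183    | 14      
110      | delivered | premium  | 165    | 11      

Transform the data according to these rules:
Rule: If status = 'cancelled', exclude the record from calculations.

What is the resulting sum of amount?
1941

Step 1: Identify records where status = 'cancelled'
Step 2: The excluded records sum to 446
Step 3: Original total amount = 2387
Step 4: Remaining total = 2387 - 446 = 1941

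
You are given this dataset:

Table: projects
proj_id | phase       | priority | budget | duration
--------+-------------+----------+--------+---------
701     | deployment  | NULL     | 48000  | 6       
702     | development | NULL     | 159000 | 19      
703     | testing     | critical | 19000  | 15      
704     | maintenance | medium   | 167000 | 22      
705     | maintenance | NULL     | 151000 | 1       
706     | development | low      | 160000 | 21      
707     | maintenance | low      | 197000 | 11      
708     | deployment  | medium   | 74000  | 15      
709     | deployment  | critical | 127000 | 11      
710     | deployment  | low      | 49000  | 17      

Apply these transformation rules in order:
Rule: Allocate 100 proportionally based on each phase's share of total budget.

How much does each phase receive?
deployment: 25.89, development: 27.72, maintenance: 44.74, testing: 1.65

Step 1: Calculate total budget = 1151000
Step 2: Calculate each phase's proportion:
  deployment: 298000/1151000 = 25.89% → 25.89
  development: 319000/1151000 = 27.72% → 27.72
  maintenance: 515000/1151000 = 44.74% → 44.74
  testing: 19000/1151000 = 1.65% → 1.65
Step 3: Verify: sum of allocations ≈ 100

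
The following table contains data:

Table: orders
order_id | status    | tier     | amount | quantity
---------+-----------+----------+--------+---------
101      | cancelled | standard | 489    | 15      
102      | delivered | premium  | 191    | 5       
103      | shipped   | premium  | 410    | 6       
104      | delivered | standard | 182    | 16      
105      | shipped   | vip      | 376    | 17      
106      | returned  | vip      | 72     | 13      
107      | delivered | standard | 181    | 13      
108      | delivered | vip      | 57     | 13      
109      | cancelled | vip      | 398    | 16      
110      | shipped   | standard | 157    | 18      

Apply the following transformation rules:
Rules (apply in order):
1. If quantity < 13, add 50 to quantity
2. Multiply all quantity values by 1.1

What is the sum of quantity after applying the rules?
255.2

Step 1: Apply Rule 1 - Add 50 to records with quantity < 13
  - 2 records affected: 11 + (2 × 50) = 111
  - Unaffected records: 121
  - Sum after Rule 1: 232
Step 2: Apply Rule 2 - Multiply all by 1.1
  - 232 × 1.1 = 255.2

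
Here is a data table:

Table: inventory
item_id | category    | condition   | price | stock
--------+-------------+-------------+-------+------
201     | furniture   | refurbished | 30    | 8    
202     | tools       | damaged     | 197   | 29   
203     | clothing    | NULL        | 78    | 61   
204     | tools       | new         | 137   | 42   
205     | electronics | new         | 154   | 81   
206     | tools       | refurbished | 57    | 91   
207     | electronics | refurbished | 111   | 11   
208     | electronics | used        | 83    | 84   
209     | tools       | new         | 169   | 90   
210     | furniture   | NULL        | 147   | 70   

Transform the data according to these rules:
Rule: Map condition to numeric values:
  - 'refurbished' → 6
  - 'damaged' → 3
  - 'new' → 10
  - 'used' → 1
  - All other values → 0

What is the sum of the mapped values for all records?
52

Step 1: Apply mapping to each record
Step 2: Count by status:
  'refurbished': 3 records × 6 = 18
  'damaged': 1 records × 3 = 3
  'new': 3 records × 10 = 30
  'used': 1 records × 1 = 1
Step 3: Sum all mapped values = 52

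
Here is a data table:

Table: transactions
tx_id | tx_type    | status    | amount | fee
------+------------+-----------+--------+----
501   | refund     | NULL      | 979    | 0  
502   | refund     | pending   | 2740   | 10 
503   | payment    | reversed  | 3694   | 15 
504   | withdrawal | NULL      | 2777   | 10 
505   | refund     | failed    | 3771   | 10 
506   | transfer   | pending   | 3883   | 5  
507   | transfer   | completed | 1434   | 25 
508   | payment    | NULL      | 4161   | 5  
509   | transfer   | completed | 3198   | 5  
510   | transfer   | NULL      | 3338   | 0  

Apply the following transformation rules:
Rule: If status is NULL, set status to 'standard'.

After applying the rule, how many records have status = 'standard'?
4

Step 1: Count records where status IS NULL
Step 2: Found 4 records with NULL status
Step 3: These records will have status set to 'standard'
Step 4: Records already having status = 'standard': 0
Step 5: Answer: 4 + 0 = 4 records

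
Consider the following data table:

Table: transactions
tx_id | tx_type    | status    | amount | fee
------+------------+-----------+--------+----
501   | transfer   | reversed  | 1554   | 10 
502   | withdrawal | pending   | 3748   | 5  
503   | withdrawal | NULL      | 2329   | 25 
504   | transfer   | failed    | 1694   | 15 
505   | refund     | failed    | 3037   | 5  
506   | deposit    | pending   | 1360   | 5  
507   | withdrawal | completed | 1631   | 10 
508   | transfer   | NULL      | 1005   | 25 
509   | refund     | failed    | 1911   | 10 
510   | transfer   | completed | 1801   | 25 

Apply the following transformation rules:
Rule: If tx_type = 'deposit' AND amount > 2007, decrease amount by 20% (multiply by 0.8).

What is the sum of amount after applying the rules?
20070

Step 1: Find records where tx_type = 'deposit' AND amount > 2007
Step 2: 0 records match, summing to 0
Step 3: After multiplier: 0 × 0.8 = 0.0
Step 4: Unaffected records sum: 20070
Step 5: Final sum = 0.0 + 20070 = 20070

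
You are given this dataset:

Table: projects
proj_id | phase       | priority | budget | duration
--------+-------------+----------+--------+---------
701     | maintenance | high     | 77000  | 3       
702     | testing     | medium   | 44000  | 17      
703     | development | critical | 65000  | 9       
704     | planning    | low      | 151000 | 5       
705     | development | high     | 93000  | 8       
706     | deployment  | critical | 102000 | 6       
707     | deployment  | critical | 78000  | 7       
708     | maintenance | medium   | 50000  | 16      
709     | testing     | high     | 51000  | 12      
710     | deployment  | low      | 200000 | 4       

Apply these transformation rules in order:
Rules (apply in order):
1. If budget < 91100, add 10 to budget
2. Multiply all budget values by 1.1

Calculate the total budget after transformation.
1002166.0

Step 1: Apply Rule 1 - Add 10 to records with budget < 91100
  - 6 records affected: 365000 + (6 × 10) = 365060
  - Unaffected records: 546000
  - Sum after Rule 1: 911060
Step 2: Apply Rule 2 - Multiply all by 1.1
  - 911060 × 1.1 = 1002166.0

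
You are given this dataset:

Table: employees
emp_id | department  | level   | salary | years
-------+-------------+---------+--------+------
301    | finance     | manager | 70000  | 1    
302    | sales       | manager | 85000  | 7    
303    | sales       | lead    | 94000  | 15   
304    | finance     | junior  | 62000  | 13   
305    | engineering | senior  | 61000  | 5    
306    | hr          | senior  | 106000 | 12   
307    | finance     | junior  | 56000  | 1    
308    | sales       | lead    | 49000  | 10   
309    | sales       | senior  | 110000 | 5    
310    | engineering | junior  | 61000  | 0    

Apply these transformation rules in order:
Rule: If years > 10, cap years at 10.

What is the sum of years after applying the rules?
59

Step 1: 3 records have years > 10
Step 2: These records originally summed to 40
Step 3: After capping: 3 × 10 = 30
Step 4: Unaffected records sum: 29
Step 5: Final sum = 30 + 29 = 59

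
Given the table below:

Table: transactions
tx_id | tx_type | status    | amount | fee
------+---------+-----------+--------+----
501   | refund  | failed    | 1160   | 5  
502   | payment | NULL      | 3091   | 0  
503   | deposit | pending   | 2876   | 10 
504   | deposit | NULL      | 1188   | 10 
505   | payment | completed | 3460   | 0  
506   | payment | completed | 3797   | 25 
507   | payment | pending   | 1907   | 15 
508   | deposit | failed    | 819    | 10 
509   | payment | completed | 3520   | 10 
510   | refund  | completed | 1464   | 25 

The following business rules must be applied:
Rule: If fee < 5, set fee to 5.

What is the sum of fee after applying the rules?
120

Step 1: 2 records have fee < 5
Step 2: These records originally summed to 0
Step 3: After setting to minimum: 2 × 5 = 10
Step 4: Unaffected records sum: 110
Step 5: Final sum = 10 + 110 = 120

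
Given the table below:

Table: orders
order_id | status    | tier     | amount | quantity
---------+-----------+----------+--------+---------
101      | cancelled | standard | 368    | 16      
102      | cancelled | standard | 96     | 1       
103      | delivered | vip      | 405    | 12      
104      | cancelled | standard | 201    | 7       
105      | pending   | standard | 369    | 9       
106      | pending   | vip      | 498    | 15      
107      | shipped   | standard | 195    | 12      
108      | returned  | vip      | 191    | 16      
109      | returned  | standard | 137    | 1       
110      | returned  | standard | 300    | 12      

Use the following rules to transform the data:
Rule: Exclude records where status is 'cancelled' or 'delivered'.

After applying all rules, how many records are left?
6

Step 1: Count records to exclude
  - 3 (cancelled) + 1 (delivered) = 4 records
Step 2: Total records: 10
Step 3: Remaining = 10 - 4 = 6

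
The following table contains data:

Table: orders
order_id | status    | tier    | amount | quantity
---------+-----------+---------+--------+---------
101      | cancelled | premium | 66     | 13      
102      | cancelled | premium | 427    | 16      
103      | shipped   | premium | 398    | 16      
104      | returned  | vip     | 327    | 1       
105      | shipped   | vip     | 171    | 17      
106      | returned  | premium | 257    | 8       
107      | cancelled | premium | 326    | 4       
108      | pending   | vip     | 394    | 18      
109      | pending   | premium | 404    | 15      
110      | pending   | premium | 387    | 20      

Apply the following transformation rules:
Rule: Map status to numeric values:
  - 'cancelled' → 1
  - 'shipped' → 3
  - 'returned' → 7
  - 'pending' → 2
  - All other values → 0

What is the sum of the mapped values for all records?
29

Step 1: Apply mapping to each record
Step 2: Count by status:
  'cancelled': 3 records × 1 = 3
  'shipped': 2 records × 3 = 6
  'returned': 2 records × 7 = 14
  'pending': 3 records × 2 = 6
Step 3: Sum all mapped values = 29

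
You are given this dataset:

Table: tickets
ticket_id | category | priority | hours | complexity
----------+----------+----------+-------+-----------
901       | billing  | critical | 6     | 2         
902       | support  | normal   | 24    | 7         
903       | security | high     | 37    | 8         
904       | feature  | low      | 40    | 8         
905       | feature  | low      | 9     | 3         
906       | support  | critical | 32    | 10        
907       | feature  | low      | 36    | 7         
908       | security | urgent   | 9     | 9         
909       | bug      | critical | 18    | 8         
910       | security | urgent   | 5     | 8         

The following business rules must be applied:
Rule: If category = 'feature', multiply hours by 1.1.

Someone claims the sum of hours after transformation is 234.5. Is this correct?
No, the correct result is 224.5.

Step 1: Calculate the correct sum after transformation
Step 2: Apply multiplier 1.1 to records where category = 'feature'
Step 3: Correct result = 224.5
Step 4: Claimed result = 234.5
Step 5: 224.5 ≠ 234.5
Conclusion: The claimed result is incorrect. The correct answer is 224.5.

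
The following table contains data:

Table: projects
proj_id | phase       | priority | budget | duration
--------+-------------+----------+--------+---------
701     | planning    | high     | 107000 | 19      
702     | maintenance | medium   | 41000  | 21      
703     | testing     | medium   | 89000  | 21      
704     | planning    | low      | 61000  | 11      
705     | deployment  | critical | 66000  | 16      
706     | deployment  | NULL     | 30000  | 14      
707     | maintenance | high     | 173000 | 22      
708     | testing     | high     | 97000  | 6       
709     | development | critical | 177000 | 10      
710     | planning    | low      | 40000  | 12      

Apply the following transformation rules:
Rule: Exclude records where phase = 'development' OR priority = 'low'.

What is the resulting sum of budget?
603000

Step 1: Find records where phase = 'development' OR priority = 'low'
Step 2: 3 records match, summing to 278000
Step 3: Original sum: 881000
Step 4: Remaining sum = 881000 - 278000 = 603000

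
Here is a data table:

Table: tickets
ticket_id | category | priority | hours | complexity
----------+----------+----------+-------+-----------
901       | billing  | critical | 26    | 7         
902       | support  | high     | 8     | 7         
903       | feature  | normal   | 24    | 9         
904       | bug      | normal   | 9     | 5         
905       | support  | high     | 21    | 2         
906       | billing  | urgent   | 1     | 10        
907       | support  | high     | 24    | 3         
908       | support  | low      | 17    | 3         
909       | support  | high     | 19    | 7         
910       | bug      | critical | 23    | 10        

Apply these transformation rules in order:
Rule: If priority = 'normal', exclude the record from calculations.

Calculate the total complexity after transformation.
49

Step 1: Identify records where priority = 'normal'
Step 2: The excluded records sum to 14
Step 3: Original total complexity = 63
Step 4: Remaining total = 63 - 14 = 49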